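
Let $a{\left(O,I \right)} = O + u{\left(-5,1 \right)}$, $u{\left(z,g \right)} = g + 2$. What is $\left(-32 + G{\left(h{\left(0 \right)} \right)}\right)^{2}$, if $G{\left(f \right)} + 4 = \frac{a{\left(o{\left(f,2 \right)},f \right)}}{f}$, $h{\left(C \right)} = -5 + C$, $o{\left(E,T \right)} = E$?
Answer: $\frac{31684}{25} \approx 1267.4$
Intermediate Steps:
$u{\left(z,g \right)} = 2 + g$
$a{\left(O,I \right)} = 3 + O$ ($a{\left(O,I \right)} = O + \left(2 + 1\right) = O + 3 = 3 + O$)
$G{\left(f \right)} = -4 + \frac{3 + f}{f}$
$\left(-32 + G{\left(h{\left(0 \right)} \right)}\right)^{2} = \left(-32 - \left(3 - \frac{3}{-5 + 0}\right)\right)^{2} = \left(-32 - \left(3 - \frac{3}{-5}\right)\right)^{2} = \left(-32 + \left(-3 + 3 \left(- \frac{1}{5}\right)\right)\right)^{2} = \left(-32 - \frac{18}{5}\right)^{2} = \left(- \frac{178}{5}\right)^{2} = \frac{31684}{25}$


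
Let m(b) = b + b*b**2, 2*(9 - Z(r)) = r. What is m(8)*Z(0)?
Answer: 4680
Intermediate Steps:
Z(r) = 9 - r/2
m(b) = b + b**3
m(8)*Z(0) = (8 + 8**3)*(9 - 1/2*0) = (8 + 512)*(9 + 0) = 520*9 = 4680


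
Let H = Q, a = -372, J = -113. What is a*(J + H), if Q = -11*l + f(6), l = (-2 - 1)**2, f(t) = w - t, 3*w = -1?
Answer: 81220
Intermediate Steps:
w = -1/3 (w = (1/3)*(-1) = -1/3 ≈ -0.33333)
f(t) = -1/3 - t
l = 9 (l = (-3)**2 = 9)
Q = -316/3 (Q = -11*9 + (-1/3 - 1*6) = -99 + (-1/3 - 6) = -99 - 19/3 = -316/3 ≈ -105.33)
H = -316/3 ≈ -105.33
a*(J + H) = -372*(-113 - 316/3) = -372*(-655/3) = 81220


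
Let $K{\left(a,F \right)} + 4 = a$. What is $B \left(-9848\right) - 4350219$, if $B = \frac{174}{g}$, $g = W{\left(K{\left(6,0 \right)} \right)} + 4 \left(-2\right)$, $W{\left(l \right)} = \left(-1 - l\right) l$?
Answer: $- \frac{29594757}{7} \approx -4.2278 \cdot 10^{6}$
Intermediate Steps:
$K{\left(a,F \right)} = -4 + a$
$W{\left(l \right)} = l \left(-1 - l\right)$
$g = -14$ ($g = - \left(-4 + 6\right) \left(1 + \left(-4 + 6\right)\right) + 4 \left(-2\right) = \left(-1\right) 2 \left(1 + 2\right) - 8 = \left(-1\right) 2 \cdot 3 - 8 = -6 - 8 = -14$)
$B = - \frac{87}{7}$ ($B = \frac{174}{-14} = 174 \left(- \frac{1}{14}\right) = - \frac{87}{7} \approx -12.429$)
$B \left(-9848\right) - 4350219 = \left(- \frac{87}{7}\right) \left(-9848\right) - 4350219 = \frac{856776}{7} - 4350219 = - \frac{29594757}{7}$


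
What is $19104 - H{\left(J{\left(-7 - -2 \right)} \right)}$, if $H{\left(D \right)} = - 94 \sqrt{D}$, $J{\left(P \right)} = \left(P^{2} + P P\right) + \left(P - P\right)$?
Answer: $19104 + 470 \sqrt{2} \approx 19769.0$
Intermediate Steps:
$J{\left(P \right)} = 2 P^{2}$ ($J{\left(P \right)} = \left(P^{2} + P^{2}\right) + 0 = 2 P^{2} + 0 = 2 P^{2}$)
$19104 - H{\left(J{\left(-7 - -2 \right)} \right)} = 19104 - - 94 \sqrt{2 \left(-7 - -2\right)^{2}} = 19104 - - 94 \sqrt{2 \left(-7 + 2\right)^{2}} = 19104 - - 94 \sqrt{2 \left(-5\right)^{2}} = 19104 - - 94 \sqrt{2 \cdot 25} = 19104 - - 94 \sqrt{50} = 19104 - - 94 \cdot 5 \sqrt{2} = 19104 - - 470 \sqrt{2} = 19104 + 470 \sqrt{2}$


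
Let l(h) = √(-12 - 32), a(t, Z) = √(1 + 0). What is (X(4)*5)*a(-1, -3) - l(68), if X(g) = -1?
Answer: -5 - 2*I*√11 ≈ -5.0 - 6.6332*I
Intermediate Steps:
a(t, Z) = 1 (a(t, Z) = √1 = 1)
l(h) = 2*I*√11 (l(h) = √(-44) = 2*I*√11)
(X(4)*5)*a(-1, -3) - l(68) = -1*5*1 - 2*I*√11 = -5*1 - 2*I*√11 = -5 - 2*I*√11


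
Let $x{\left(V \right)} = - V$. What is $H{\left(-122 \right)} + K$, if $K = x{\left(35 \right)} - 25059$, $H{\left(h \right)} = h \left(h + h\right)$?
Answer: $4674$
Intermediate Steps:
$H{\left(h \right)} = 2 h^{2}$ ($H{\left(h \right)} = h 2 h = 2 h^{2}$)
$K = -25094$ ($K = \left(-1\right) 35 - 25059 = -35 - 25059 = -25094$)
$H{\left(-122 \right)} + K = 2 \left(-122\right)^{2} - 25094 = 2 \cdot 14884 - 25094 = 29768 - 25094 = 4674$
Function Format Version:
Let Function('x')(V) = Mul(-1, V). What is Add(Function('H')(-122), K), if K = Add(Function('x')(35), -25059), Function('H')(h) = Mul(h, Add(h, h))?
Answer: 4674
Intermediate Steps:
Function('H')(h) = Mul(2, Pow(h, 2)) (Function('H')(h) = Mul(h, Mul(2, h)) = Mul(2, Pow(h, 2)))
K = -25094 (K = Add(Mul(-1, 35), -25059) = Add(-35, -25059) = -25094)
Add(Function('H')(-122), K) = Add(Mul(2, Pow(-122, 2)), -25094) = Add(Mul(2, 14884), -25094) = Add(29768, -25094) = 4674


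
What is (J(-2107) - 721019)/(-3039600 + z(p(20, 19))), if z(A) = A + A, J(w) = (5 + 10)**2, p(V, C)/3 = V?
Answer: 360397/1519740 ≈ 0.23714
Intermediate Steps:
p(V, C) = 3*V
J(w) = 225 (J(w) = 15**2 = 225)
z(A) = 2*A
(J(-2107) - 721019)/(-3039600 + z(p(20, 19))) = (225 - 721019)/(-3039600 + 2*(3*20)) = -720794/(-3039600 + 2*60) = -720794/(-3039600 + 120) = -720794/(-3039480) = -720794*(-1/3039480) = 360397/1519740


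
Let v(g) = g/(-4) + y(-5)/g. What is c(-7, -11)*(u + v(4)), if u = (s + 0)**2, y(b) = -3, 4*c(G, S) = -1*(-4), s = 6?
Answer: 137/4 ≈ 34.250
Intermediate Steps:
c(G, S) = 1 (c(G, S) = (-1*(-4))/4 = (1/4)*4 = 1)
u = 36 (u = (6 + 0)**2 = 6**2 = 36)
v(g) = -3/g - g/4 (v(g) = g/(-4) - 3/g = g*(-1/4) - 3/g = -g/4 - 3/g = -3/g - g/4)
c(-7, -11)*(u + v(4)) = 1*(36 + (-3/4 - 1/4*4)) = 1*(36 + (-3*1/4 - 1)) = 1*(36 + (-3/4 - 1)) = 1*(36 - 7/4) = 1*(137/4) = 137/4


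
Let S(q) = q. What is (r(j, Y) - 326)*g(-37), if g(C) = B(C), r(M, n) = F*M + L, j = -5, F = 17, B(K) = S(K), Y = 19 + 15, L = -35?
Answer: 16502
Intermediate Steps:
Y = 34
B(K) = K
r(M, n) = -35 + 17*M (r(M, n) = 17*M - 35 = -35 + 17*M)
g(C) = C
(r(j, Y) - 326)*g(-37) = ((-35 + 17*(-5)) - 326)*(-37) = ((-35 - 85) - 326)*(-37) = (-120 - 326)*(-37) = -446*(-37) = 16502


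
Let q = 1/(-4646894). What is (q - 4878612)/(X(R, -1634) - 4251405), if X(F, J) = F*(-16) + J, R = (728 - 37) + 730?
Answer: 22670392831129/19869073192850 ≈ 1.1410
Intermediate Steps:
R = 1421 (R = 691 + 730 = 1421)
q = -1/4646894 ≈ -2.1520e-7
X(F, J) = J - 16*F (X(F, J) = -16*F + J = J - 16*F)
(q - 4878612)/(X(R, -1634) - 4251405) = (-1/4646894 - 4878612)/((-1634 - 16*1421) - 4251405) = -22670392831129/(4646894*((-1634 - 22736) - 4251405)) = -22670392831129/(4646894*(-24370 - 4251405)) = -22670392831129/4646894/(-4275775) = -22670392831129/4646894*(-1/4275775) = 22670392831129/19869073192850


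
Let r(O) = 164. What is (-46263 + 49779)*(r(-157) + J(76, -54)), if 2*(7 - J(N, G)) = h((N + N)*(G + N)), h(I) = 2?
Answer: 597720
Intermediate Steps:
J(N, G) = 6 (J(N, G) = 7 - ½*2 = 7 - 1 = 6)
(-46263 + 49779)*(r(-157) + J(76, -54)) = (-46263 + 49779)*(164 + 6) = 3516*170 = 597720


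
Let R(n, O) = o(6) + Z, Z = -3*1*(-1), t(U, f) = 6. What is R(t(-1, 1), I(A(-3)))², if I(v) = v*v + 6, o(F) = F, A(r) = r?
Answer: 81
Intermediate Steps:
Z = 3 (Z = -3*(-1) = 3)
I(v) = 6 + v² (I(v) = v² + 6 = 6 + v²)
R(n, O) = 9 (R(n, O) = 6 + 3 = 9)
R(t(-1, 1), I(A(-3)))² = 9² = 81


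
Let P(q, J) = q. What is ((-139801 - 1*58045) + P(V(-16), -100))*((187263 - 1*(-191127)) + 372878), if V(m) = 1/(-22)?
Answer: -1634989431642/11 ≈ -1.4864e+11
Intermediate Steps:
V(m) = -1/22
((-139801 - 1*58045) + P(V(-16), -100))*((187263 - 1*(-191127)) + 372878) = ((-139801 - 1*58045) - 1/22)*((187263 - 1*(-191127)) + 372878) = ((-139801 - 58045) - 1/22)*((187263 + 191127) + 372878) = (-197846 - 1/22)*(378390 + 372878) = -4352613/22*751268 = -1634989431642/11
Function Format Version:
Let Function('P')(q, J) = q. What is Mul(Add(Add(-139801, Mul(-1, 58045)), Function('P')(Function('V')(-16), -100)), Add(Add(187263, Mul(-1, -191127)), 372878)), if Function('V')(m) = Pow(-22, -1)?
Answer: Rational(-1634989431642, 11) ≈ -1.4864e+11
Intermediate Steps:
Function('V')(m) = Rational(-1, 22)
Mul(Add(Add(-139801, Mul(-1, 58045)), Function('P')(Function('V')(-16), -100)), Add(Add(187263, Mul(-1, -191127)), 372878)) = Mul(Add(Add(-139801, Mul(-1, 58045)), Rational(-1, 22)), Add(Add(187263, Mul(-1, -191127)), 372878)) = Mul(Add(Add(-139801, -58045), Rational(-1, 22)), Add(Add(187263, 191127), 372878)) = Mul(Add(-197846, Rational(-1, 22)), Add(378390, 372878)) = Mul(Rational(-4352613, 22), 751268) = Rational(-1634989431642, 11)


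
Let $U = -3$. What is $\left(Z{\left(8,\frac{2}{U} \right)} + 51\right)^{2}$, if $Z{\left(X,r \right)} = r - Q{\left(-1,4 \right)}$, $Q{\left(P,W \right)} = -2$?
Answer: $\frac{24649}{9} \approx 2738.8$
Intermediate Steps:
$Z{\left(X,r \right)} = 2 + r$ ($Z{\left(X,r \right)} = r - -2 = r + 2 = 2 + r$)
$\left(Z{\left(8,\frac{2}{U} \right)} + 51\right)^{2} = \left(\left(2 + \frac{2}{-3}\right) + 51\right)^{2} = \left(\left(2 + 2 \left(- \frac{1}{3}\right)\right) + 51\right)^{2} = \left(\left(2 - \frac{2}{3}\right) + 51\right)^{2} = \left(\frac{4}{3} + 51\right)^{2} = \left(\frac{157}{3}\right)^{2} = \frac{24649}{9}$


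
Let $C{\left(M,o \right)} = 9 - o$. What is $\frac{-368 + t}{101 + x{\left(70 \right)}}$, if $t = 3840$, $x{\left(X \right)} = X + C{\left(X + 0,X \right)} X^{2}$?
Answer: $- \frac{3472}{298729} \approx -0.011623$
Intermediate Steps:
$x{\left(X \right)} = X + X^{2} \left(9 - X\right)$ ($x{\left(X \right)} = X + \left(9 - X\right) X^{2} = X + X^{2} \left(9 - X\right)$)
$\frac{-368 + t}{101 + x{\left(70 \right)}} = \frac{-368 + 3840}{101 - 70 \left(-1 + 70 \left(-9 + 70\right)\right)} = \frac{3472}{101 - 70 \left(-1 + 70 \cdot 61\right)} = \frac{3472}{101 - 70 \left(-1 + 4270\right)} = \frac{3472}{101 - 70 \cdot 4269} = \frac{3472}{101 - 298830} = \frac{3472}{-298729} = 3472 \left(- \frac{1}{298729}\right) = - \frac{3472}{298729}$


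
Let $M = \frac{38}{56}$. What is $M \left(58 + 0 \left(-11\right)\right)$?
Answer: $\frac{551}{14} \approx 39.357$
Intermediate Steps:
$M = \frac{19}{28}$ ($M = 38 \cdot \frac{1}{56} = \frac{19}{28} \approx 0.67857$)
$M \left(58 + 0 \left(-11\right)\right) = \frac{19 \left(58 + 0 \left(-11\right)\right)}{28} = \frac{19 \left(58 + 0\right)}{28} = \frac{19}{28} \cdot 58 = \frac{551}{14}$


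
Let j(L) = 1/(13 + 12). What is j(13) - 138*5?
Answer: -17249/25 ≈ -689.96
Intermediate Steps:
j(L) = 1/25
j(13) - 138*5 = 1/25 - 138*5 = 1/25 - 690 = -17249/25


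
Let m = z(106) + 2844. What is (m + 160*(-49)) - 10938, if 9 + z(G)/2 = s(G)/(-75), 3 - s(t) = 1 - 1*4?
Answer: -398804/25 ≈ -15952.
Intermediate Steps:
s(t) = 6 (s(t) = 3 - (1 - 1*4) = 3 - (1 - 4) = 3 - 1*(-3) = 3 + 3 = 6)
z(G) = -454/25 (z(G) = -18 + 2*(6/(-75)) = -18 + 2*(6*(-1/75)) = -18 + 2*(-2/25) = -18 - 4/25 = -454/25)
m = 70646/25 (m = -454/25 + 2844 = 70646/25 ≈ 2825.8)
(m + 160*(-49)) - 10938 = (70646/25 + 160*(-49)) - 10938 = (70646/25 - 7840) - 10938 = -125354/25 - 10938 = -398804/25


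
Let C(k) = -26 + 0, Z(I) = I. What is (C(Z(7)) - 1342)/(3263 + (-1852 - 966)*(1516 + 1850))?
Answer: 1368/9482125 ≈ 0.00014427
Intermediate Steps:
C(k) = -26
(C(Z(7)) - 1342)/(3263 + (-1852 - 966)*(1516 + 1850)) = (-26 - 1342)/(3263 + (-1852 - 966)*(1516 + 1850)) = -1368/(3263 - 2818*3366) = -1368/(3263 - 9485388) = -1368/(-9482125) = -1368*(-1/9482125) = 1368/9482125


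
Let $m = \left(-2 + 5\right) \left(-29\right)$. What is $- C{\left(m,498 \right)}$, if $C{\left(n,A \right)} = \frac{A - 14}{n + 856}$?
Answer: $- \frac{484}{769} \approx -0.62939$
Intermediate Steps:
$m = -87$ ($m = 3 \left(-29\right) = -87$)
$C{\left(n,A \right)} = \frac{-14 + A}{856 + n}$
$- C{\left(m,498 \right)} = - \frac{-14 + 498}{856 - 87} = - \frac{484}{769}$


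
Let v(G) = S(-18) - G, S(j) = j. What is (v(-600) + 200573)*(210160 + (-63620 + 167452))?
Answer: 63161060760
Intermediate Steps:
v(G) = -18 - G
(v(-600) + 200573)*(210160 + (-63620 + 167452)) = ((-18 - 1*(-600)) + 200573)*(210160 + (-63620 + 167452)) = ((-18 + 600) + 200573)*(210160 + 103832) = (582 + 200573)*313992 = 201155*313992 = 63161060760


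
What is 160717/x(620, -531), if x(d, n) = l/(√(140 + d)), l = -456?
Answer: -160717*√190/228 ≈ -9716.4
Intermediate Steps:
x(d, n) = -456/√(140 + d)
160717/x(620, -531) = 160717/((-456/√(140 + 620))) = 160717/((-6*√190/5)) = 160717*(-√190/228) = -160717*√190/228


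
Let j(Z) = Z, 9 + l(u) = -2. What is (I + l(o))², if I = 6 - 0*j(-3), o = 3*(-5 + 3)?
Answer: 25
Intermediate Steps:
o = -6 (o = 3*(-2) = -6)
l(u) = -11 (l(u) = -9 - 2 = -11)
I = 6 (I = 6 - 0*(-3) = 6 - 1*0 = 6 + 0 = 6)
(I + l(o))² = (6 - 11)² = (-5)² = 25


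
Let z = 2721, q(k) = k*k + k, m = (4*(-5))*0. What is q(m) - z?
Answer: -2721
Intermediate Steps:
m = 0 (m = -20*0 = 0)
q(k) = k + k² (q(k) = k² + k = k + k²)
q(m) - z = 0*(1 + 0) - 1*2721 = 0*1 - 2721 = 0 - 2721 = -2721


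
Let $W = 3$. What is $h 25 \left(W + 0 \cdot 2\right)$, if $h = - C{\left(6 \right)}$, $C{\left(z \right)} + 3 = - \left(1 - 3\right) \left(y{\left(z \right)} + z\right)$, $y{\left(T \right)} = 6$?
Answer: $-1575$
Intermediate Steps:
$C{\left(z \right)} = 9 + 2 z$ ($C{\left(z \right)} = -3 - \left(1 - 3\right) \left(6 + z\right) = -3 - - 2 \left(6 + z\right) = -3 - \left(-12 - 2 z\right) = -3 + \left(12 + 2 z\right) = 9 + 2 z$)
$h = -21$ ($h = - (9 + 2 \cdot 6) = - (9 + 12) = \left(-1\right) 21 = -21$)
$h 25 \left(W + 0 \cdot 2\right) = \left(-21\right) 25 \left(3 + 0 \cdot 2\right) = - 525 \left(3 + 0\right) = \left(-525\right) 3 = -1575$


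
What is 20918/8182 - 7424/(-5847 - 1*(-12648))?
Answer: 40760075/27822891 ≈ 1.4650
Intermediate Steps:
20918/8182 - 7424/(-5847 - 1*(-12648)) = 20918*(1/8182) - 7424/(-5847 + 12648) = 10459/4091 - 7424/6801 = 40760075/27822891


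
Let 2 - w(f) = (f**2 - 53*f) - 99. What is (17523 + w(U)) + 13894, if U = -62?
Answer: 24388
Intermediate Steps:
w(f) = 101 - f**2 + 53*f (w(f) = 2 - ((f**2 - 53*f) - 99) = 2 - (-99 + f**2 - 53*f) = 2 + (99 - f**2 + 53*f) = 101 - f**2 + 53*f)
(17523 + w(U)) + 13894 = (17523 + (101 - 1*(-62)**2 + 53*(-62))) + 13894 = (17523 + (101 - 1*3844 - 3286)) + 13894 = (17523 + (101 - 3844 - 3286)) + 13894 = (17523 - 7029) + 13894 = 10494 + 13894 = 24388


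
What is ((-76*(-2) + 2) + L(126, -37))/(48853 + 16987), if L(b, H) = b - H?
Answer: 317/65840 ≈ 0.0048147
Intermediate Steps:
((-76*(-2) + 2) + L(126, -37))/(48853 + 16987) = ((-76*(-2) + 2) + (126 - 1*(-37)))/(48853 + 16987) = ((-19*(-8) + 2) + (126 + 37))/65840 = ((152 + 2) + 163)*(1/65840) = (154 + 163)*(1/65840) = 317*(1/65840) = 317/65840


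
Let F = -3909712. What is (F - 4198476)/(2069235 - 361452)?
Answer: -737108/155253 ≈ -4.7478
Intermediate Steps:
(F - 4198476)/(2069235 - 361452) = (-3909712 - 4198476)/(2069235 - 361452) = -8108188/1707783 = -8108188*1/1707783 = -737108/155253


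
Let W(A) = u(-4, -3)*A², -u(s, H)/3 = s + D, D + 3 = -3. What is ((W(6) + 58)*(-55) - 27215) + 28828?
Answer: -60977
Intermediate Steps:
D = -6 (D = -3 - 3 = -6)
u(s, H) = 18 - 3*s (u(s, H) = -3*(s - 6) = -3*(-6 + s) = 18 - 3*s)
W(A) = 30*A² (W(A) = (18 - 3*(-4))*A² = (18 + 12)*A² = 30*A²)
((W(6) + 58)*(-55) - 27215) + 28828 = ((30*6² + 58)*(-55) - 27215) + 28828 = ((30*36 + 58)*(-55) - 27215) + 28828 = ((1080 + 58)*(-55) - 27215) + 28828 = (1138*(-55) - 27215) + 28828 = (-62590 - 27215) + 28828 = -89805 + 28828 = -60977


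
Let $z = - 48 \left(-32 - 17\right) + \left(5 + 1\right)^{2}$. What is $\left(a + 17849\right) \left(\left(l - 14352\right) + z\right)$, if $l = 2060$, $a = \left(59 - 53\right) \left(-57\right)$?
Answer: $-173389328$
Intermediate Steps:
$a = -342$ ($a = 6 \left(-57\right) = -342$)
$z = 2388$ ($z = \left(-48\right) \left(-49\right) + 6^{2} = 2352 + 36 = 2388$)
$\left(a + 17849\right) \left(\left(l - 14352\right) + z\right) = \left(-342 + 17849\right) \left(\left(2060 - 14352\right) + 2388\right) = 17507 \left(\left(2060 - 14352\right) + 2388\right) = 17507 \left(-12292 + 2388\right) = 17507 \left(-9904\right) = -173389328$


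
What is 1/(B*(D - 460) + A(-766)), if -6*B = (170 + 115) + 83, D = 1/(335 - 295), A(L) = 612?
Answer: 5/144119 ≈ 3.4694e-5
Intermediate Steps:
D = 1/40 ≈ 0.025000
B = -184/3 (B = -((170 + 115) + 83)/6 = -(285 + 83)/6 = -⅙*368 = -184/3 ≈ -61.333)
1/(B*(D - 460) + A(-766)) = 1/(-184*(1/40 - 460)/3 + 612) = 1/(-184/3*(-18399/40) + 612) = 1/(141059/5 + 612) = 1/(144119/5) = 5/144119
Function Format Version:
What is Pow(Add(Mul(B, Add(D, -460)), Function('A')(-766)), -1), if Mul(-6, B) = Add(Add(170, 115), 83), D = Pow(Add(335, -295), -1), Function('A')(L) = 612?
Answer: Rational(5, 144119) ≈ 3.4694e-5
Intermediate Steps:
D = Rational(1, 40) (D = Pow(40, -1) = Rational(1, 40) ≈ 0.025000)
B = Rational(-184, 3) (B = Mul(Rational(-1, 6), Add(Add(170, 115), 83)) = Mul(Rational(-1, 6), Add(285, 83)) = Mul(Rational(-1, 6), 368) = Rational(-184, 3) ≈ -61.333)
Pow(Add(Mul(B, Add(D, -460)), Function('A')(-766)), -1) = Pow(Add(Mul(Rational(-184, 3), Add(Rational(1, 40), -460)), 612), -1) = Pow(Add(Mul(Rational(-184, 3), Rational(-18399, 40)), 612), -1) = Pow(Add(Rational(141059, 5), 612), -1) = Pow(Rational(144119, 5), -1) = Rational(5, 144119)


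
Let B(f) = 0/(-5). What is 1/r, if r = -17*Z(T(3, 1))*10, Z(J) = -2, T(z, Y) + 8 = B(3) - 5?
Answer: 1/340 ≈ 0.0029412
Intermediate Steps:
B(f) = 0 (B(f) = 0*(-⅕) = 0)
T(z, Y) = -13 (T(z, Y) = -8 + (0 - 5) = -8 - 5 = -13)
r = 340 (r = -17*(-2)*10 = 34*10 = 340)
1/r = 1/340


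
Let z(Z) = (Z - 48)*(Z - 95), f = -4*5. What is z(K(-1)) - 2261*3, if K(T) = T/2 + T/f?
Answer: -863379/400 ≈ -2158.4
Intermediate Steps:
f = -20
K(T) = 9*T/20 (K(T) = T/2 + T/(-20) = T*(½) + T*(-1/20) = T/2 - T/20 = 9*T/20)
z(Z) = (-95 + Z)*(-48 + Z) (z(Z) = (-48 + Z)*(-95 + Z) = (-95 + Z)*(-48 + Z))
z(K(-1)) - 2261*3 = (4560 + ((9/20)*(-1))² - 1287*(-1)/20) - 2261*3 = (4560 + (-9/20)² - 143*(-9/20)) - 6783 = (4560 + 81/400 + 1287/20) - 6783 = 1849821/400 - 6783 = -863379/400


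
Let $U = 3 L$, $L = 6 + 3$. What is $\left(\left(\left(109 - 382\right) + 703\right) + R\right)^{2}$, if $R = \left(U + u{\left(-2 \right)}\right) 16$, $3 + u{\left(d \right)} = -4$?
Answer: $562500$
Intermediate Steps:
$u{\left(d \right)} = -7$ ($u{\left(d \right)} = -3 - 4 = -7$)
$L = 9$
$U = 27$ ($U = 3 \cdot 9 = 27$)
$R = 320$ ($R = \left(27 - 7\right) 16 = 20 \cdot 16 = 320$)
$\left(\left(\left(109 - 382\right) + 703\right) + R\right)^{2} = \left(\left(\left(109 - 382\right) + 703\right) + 320\right)^{2} = \left(\left(-273 + 703\right) + 320\right)^{2} = \left(430 + 320\right)^{2} = 750^{2} = 562500$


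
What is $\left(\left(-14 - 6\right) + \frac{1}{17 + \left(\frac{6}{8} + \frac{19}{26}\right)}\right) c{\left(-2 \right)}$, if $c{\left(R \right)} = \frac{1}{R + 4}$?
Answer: $- \frac{9584}{961} \approx -9.9729$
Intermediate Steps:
$c{\left(R \right)} = \frac{1}{4 + R}$
$\left(\left(-14 - 6\right) + \frac{1}{17 + \left(\frac{6}{8} + \frac{19}{26}\right)}\right) c{\left(-2 \right)} = \frac{\left(-14 - 6\right) + \frac{1}{17 + \left(\frac{6}{8} + \frac{19}{26}\right)}}{4 - 2} = \frac{-20 + \frac{1}{17 + \left(6 \cdot \frac{1}{8} + 19 \cdot \frac{1}{26}\right)}}{2} = \left(-20 + \frac{1}{17 + \left(\frac{3}{4} + \frac{19}{26}\right)}\right) \frac{1}{2} = \left(-20 + \frac{1}{17 + \frac{77}{52}}\right) \frac{1}{2} = \left(-20 + \frac{1}{\frac{961}{52}}\right) \frac{1}{2} = \left(-20 + \frac{52}{961}\right) \frac{1}{2} = \left(- \frac{19168}{961}\right) \frac{1}{2} = - \frac{9584}{961}$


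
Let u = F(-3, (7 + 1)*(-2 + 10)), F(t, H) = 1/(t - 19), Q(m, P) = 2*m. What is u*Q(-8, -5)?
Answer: 8/11 ≈ 0.72727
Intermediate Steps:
F(t, H) = 1/(-19 + t)
u = -1/22 (u = 1/(-19 - 3) = 1/(-22) = -1/22 ≈ -0.045455)
u*Q(-8, -5) = -(-8)/11 = -1/22*(-16) = 8/11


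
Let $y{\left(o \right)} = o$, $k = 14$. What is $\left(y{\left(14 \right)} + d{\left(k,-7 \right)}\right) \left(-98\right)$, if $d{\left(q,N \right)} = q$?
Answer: $-2744$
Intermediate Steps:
$\left(y{\left(14 \right)} + d{\left(k,-7 \right)}\right) \left(-98\right) = \left(14 + 14\right) \left(-98\right) = 28 \left(-98\right) = -2744$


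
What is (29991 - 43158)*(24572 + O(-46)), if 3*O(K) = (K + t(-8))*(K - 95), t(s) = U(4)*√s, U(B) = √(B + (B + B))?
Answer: -352006578 + 2475396*I*√6 ≈ -3.5201e+8 + 6.0635e+6*I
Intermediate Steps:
U(B) = √3*√B (U(B) = √(B + 2*B) = √(3*B) = √3*√B)
t(s) = 2*√3*√s (t(s) = (√3*√4)*√s = (√3*2)*√s = (2*√3)*√s = 2*√3*√s)
O(K) = (-95 + K)*(K + 4*I*√6)/3 (O(K) = ((K + 2*√3*√(-8))*(K - 95))/3 = ((K + 2*√3*(2*I*√2))*(-95 + K))/3 = ((K + 4*I*√6)*(-95 + K))/3 = ((-95 + K)*(K + 4*I*√6))/3 = (-95 + K)*(K + 4*I*√6)/3)
(29991 - 43158)*(24572 + O(-46)) = (29991 - 43158)*(24572 + (-95/3*(-46) + (⅓)*(-46)² - 380*I*√6/3 + (4/3)*I*(-46)*√6)) = -13167*(24572 + (4370/3 + (⅓)*2116 - 380*I*√6/3 - 184*I*√6/3)) = -13167*(24572 + (4370/3 + 2116/3 - 380*I*√6/3 - 184*I*√6/3)) = -13167*(24572 + (2162 - 188*I*√6)) = -13167*(26734 - 188*I*√6) = -352006578 + 2475396*I*√6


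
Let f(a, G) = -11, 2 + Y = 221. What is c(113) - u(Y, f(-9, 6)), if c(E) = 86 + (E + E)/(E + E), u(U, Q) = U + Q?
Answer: -121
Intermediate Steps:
Y = 219 (Y = -2 + 221 = 219)
u(U, Q) = Q + U
c(E) = 87 (c(E) = 86 + (2*E)/((2*E)) = 86 + (2*E)*(1/(2*E)) = 86 + 1 = 87)
c(113) - u(Y, f(-9, 6)) = 87 - (-11 + 219) = 87 - 1*208 = 87 - 208 = -121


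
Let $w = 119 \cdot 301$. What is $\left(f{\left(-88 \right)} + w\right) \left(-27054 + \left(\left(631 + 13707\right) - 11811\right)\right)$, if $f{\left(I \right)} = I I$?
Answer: $-1068469701$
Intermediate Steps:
$f{\left(I \right)} = I^{2}$
$w = 35819$
$\left(f{\left(-88 \right)} + w\right) \left(-27054 + \left(\left(631 + 13707\right) - 11811\right)\right) = \left(\left(-88\right)^{2} + 35819\right) \left(-27054 + \left(\left(631 + 13707\right) - 11811\right)\right) = \left(7744 + 35819\right) \left(-27054 + \left(14338 - 11811\right)\right) = 43563 \left(-27054 + 2527\right) = 43563 \left(-24527\right) = -1068469701$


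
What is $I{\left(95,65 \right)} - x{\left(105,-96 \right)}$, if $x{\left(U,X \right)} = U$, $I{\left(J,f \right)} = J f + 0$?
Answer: $6070$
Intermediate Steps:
$I{\left(J,f \right)} = J f$
$I{\left(95,65 \right)} - x{\left(105,-96 \right)} = 95 \cdot 65 - 105 = 6175 - 105 = 6070$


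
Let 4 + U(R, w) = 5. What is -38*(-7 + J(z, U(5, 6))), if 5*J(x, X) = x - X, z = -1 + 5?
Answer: 1216/5 ≈ 243.20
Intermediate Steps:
U(R, w) = 1 (U(R, w) = -4 + 5 = 1)
z = 4
J(x, X) = -X/5 + x/5 (J(x, X) = (x - X)/5 = -X/5 + x/5)
-38*(-7 + J(z, U(5, 6))) = -38*(-7 + (-1/5*1 + (1/5)*4)) = -38*(-7 + (-1/5 + 4/5)) = -38*(-7 + 3/5) = -38*(-32/5) = 1216/5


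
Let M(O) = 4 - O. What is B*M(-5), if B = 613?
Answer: 5517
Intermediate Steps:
B*M(-5) = 613*(4 - 1*(-5)) = 613*(4 + 5) = 613*9 = 5517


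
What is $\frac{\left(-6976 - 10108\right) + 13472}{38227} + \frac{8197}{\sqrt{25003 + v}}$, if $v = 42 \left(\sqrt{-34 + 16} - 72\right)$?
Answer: $- \frac{12}{127} + \frac{8197}{\sqrt{21979 + 126 i \sqrt{2}}} \approx 55.195 - 0.22412 i$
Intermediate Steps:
$v = -3024 + 126 i \sqrt{2}$ ($v = 42 \left(\sqrt{-18} - 72\right) = 42 \left(3 i \sqrt{2} - 72\right) = 42 \left(-72 + 3 i \sqrt{2}\right) = -3024 + 126 i \sqrt{2} \approx -3024.0 + 178.19 i$)
$\frac{\left(-6976 - 10108\right) + 13472}{38227} + \frac{8197}{\sqrt{25003 + v}} = \frac{\left(-6976 - 10108\right) + 13472}{38227} + \frac{8197}{\sqrt{25003 - \left(3024 - 126 i \sqrt{2}\right)}} = \left(-17084 + 13472\right) \frac{1}{38227} + \frac{8197}{\sqrt{21979 + 126 i \sqrt{2}}} = \left(-3612\right) \frac{1}{38227} + \frac{8197}{\sqrt{21979 + 126 i \sqrt{2}}} = - \frac{12}{127} + \frac{8197}{\sqrt{21979 + 126 i \sqrt{2}}}$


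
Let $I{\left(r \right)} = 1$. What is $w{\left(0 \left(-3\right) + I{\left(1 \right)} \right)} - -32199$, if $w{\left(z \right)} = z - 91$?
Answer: $32109$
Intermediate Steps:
$w{\left(z \right)} = -91 + z$ ($w{\left(z \right)} = z - 91 = -91 + z$)
$w{\left(0 \left(-3\right) + I{\left(1 \right)} \right)} - -32199 = \left(-91 + \left(0 \left(-3\right) + 1\right)\right) - -32199 = \left(-91 + \left(0 + 1\right)\right) + 32199 = \left(-91 + 1\right) + 32199 = -90 + 32199 = 32109$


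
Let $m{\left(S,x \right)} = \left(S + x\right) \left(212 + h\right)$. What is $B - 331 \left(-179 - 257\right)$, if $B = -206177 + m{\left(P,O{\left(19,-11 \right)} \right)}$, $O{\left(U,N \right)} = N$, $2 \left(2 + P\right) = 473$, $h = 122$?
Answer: $12788$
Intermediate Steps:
$P = \frac{469}{2}$ ($P = -2 + \frac{1}{2} \cdot 473 = -2 + \frac{473}{2} = \frac{469}{2} \approx 234.5$)
$m{\left(S,x \right)} = 334 S + 334 x$ ($m{\left(S,x \right)} = \left(S + x\right) \left(212 + 122\right) = \left(S + x\right) 334 = 334 S + 334 x$)
$B = -131528$ ($B = -206177 + \left(334 \cdot \frac{469}{2} + 334 \left(-11\right)\right) = -206177 + \left(78323 - 3674\right) = -206177 + 74649 = -131528$)
$B - 331 \left(-179 - 257\right) = -131528 - 331 \left(-179 - 257\right) = -131528 - -144316 = -131528 + 144316 = 12788$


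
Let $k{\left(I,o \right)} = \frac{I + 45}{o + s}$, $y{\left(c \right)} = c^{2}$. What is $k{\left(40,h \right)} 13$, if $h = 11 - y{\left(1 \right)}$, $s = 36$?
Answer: $\frac{1105}{46} \approx 24.022$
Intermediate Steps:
$h = 10$ ($h = 11 - 1^{2} = 11 - 1 = 10$)
$k{\left(I,o \right)} = \frac{45 + I}{36 + o}$ ($k{\left(I,o \right)} = \frac{I + 45}{o + 36} = \frac{45 + I}{36 + o}$)
$k{\left(40,h \right)} 13 = \frac{45 + 40}{36 + 10} \cdot 13 = \frac{1}{46} \cdot 85 \cdot 13 = \frac{85}{46} \cdot 13 = \frac{1105}{46}$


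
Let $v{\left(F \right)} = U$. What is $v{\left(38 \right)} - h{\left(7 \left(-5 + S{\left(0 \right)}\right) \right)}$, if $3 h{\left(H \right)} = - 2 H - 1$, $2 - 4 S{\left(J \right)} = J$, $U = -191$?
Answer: $- \frac{635}{3} \approx -211.67$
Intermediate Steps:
$S{\left(J \right)} = \frac{1}{2} - \frac{J}{4}$
$h{\left(H \right)} = - \frac{1}{3} - \frac{2 H}{3}$ ($h{\left(H \right)} = \frac{- 2 H - 1}{3} = \frac{-1 - 2 H}{3} = - \frac{1}{3} - \frac{2 H}{3}$)
$v{\left(F \right)} = -191$
$v{\left(38 \right)} - h{\left(7 \left(-5 + S{\left(0 \right)}\right) \right)} = -191 - \left(- \frac{1}{3} - \frac{2 \cdot 7 \left(-5 + \left(\frac{1}{2} - 0\right)\right)}{3}\right) = -191 - \left(- \frac{1}{3} - \frac{2 \cdot 7 \left(-5 + \left(\frac{1}{2} + 0\right)\right)}{3}\right) = -191 - \left(- \frac{1}{3} - \frac{2 \cdot 7 \left(-5 + \frac{1}{2}\right)}{3}\right) = -191 - \left(- \frac{1}{3} - \frac{2 \cdot 7 \left(- \frac{9}{2}\right)}{3}\right) = -191 - \left(- \frac{1}{3} - -21\right) = -191 - \left(- \frac{1}{3} + 21\right) = -191 - \frac{62}{3} = - \frac{635}{3}$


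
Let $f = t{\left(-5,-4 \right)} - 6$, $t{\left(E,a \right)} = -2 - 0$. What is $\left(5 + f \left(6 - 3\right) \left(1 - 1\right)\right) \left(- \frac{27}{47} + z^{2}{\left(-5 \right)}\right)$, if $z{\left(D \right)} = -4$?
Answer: $\frac{3625}{47} \approx 77.128$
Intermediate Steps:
$t{\left(E,a \right)} = -2$ ($t{\left(E,a \right)} = -2 + 0 = -2$)
$f = -8$ ($f = -2 - 6 = -8$)
$\left(5 + f \left(6 - 3\right) \left(1 - 1\right)\right) \left(- \frac{27}{47} + z^{2}{\left(-5 \right)}\right) = \left(5 - 8 \left(6 - 3\right) \left(1 - 1\right)\right) \left(- \frac{27}{47} + \left(-4\right)^{2}\right) = \left(5 - 8 \cdot 3 \cdot 0\right) \left(\left(-27\right) \frac{1}{47} + 16\right) = \left(5 - 0\right) \left(- \frac{27}{47} + 16\right) = \left(5 + 0\right) \frac{725}{47} = 5 \cdot \frac{725}{47} = \frac{3625}{47}$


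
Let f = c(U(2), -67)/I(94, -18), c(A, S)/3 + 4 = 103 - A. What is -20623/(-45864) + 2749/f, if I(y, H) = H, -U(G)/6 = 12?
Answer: -83661587/871416 ≈ -96.006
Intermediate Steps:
U(G) = -72 (U(G) = -6*12 = -72)
c(A, S) = 297 - 3*A (c(A, S) = -12 + 3*(103 - A) = -12 + (309 - 3*A) = 297 - 3*A)
f = -57/2 (f = (297 - 3*(-72))/(-18) = (297 + 216)*(-1/18) = 513*(-1/18) = -57/2 ≈ -28.500)
-20623/(-45864) + 2749/f = -20623/(-45864) + 2749/(-57/2) = -20623*(-1/45864) + 2749*(-2/57) = 20623/45864 - 5498/57 = -83661587/871416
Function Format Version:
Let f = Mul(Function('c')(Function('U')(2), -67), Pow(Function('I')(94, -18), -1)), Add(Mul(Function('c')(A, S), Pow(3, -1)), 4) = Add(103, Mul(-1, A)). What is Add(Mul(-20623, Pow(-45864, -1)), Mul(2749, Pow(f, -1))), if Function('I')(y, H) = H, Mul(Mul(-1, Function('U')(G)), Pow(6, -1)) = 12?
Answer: Rational(-83661587, 871416) ≈ -96.006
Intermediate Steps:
Function('U')(G) = -72 (Function('U')(G) = Mul(-6, 12) = -72)
Function('c')(A, S) = Add(297, Mul(-3, A)) (Function('c')(A, S) = Add(-12, Mul(3, Add(103, Mul(-1, A)))) = Add(-12, Add(309, Mul(-3, A))) = Add(297, Mul(-3, A)))
f = Rational(-57, 2) (f = Mul(Add(297, Mul(-3, -72)), Pow(-18, -1)) = Mul(Add(297, 216), Rational(-1, 18)) = Mul(513, Rational(-1, 18)) = Rational(-57, 2) ≈ -28.500)
Add(Mul(-20623, Pow(-45864, -1)), Mul(2749, Pow(f, -1))) = Add(Mul(-20623, Pow(-45864, -1)), Mul(2749, Pow(Rational(-57, 2), -1))) = Add(Mul(-20623, Rational(-1, 45864)), Mul(2749, Rational(-2, 57))) = Add(Rational(20623, 45864), Rational(-5498, 57)) = Rational(-83661587, 871416)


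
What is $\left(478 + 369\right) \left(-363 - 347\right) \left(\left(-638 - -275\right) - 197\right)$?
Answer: $336767200$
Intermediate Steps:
$\left(478 + 369\right) \left(-363 - 347\right) \left(\left(-638 - -275\right) - 197\right) = 847 \left(-710\right) \left(\left(-638 + 275\right) - 197\right) = - 601370 \left(-363 - 197\right) = \left(-601370\right) \left(-560\right) = 336767200$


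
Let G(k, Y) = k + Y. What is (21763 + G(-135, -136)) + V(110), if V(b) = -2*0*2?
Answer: 21492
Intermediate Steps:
G(k, Y) = Y + k
V(b) = 0 (V(b) = 0*2 = 0)
(21763 + G(-135, -136)) + V(110) = (21763 + (-136 - 135)) + 0 = (21763 - 271) + 0 = 21492 + 0 = 21492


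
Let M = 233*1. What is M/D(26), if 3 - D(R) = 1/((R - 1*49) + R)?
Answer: 699/8 ≈ 87.375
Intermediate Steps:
D(R) = 3 - 1/(-49 + 2*R) (D(R) = 3 - 1/((R - 1*49) + R) = 3 - 1/((R - 49) + R) = 3 - 1/((-49 + R) + R) = 3 - 1/(-49 + 2*R))
M = 233
M/D(26) = 233/((2*(-74 + 3*26)/(-49 + 2*26))) = 233/((2*(-74 + 78)/(-49 + 52))) = 233/((2*4/3)) = 233/((2*(1/3)*4)) = 233/(8/3) = 233*(3/8) = 699/8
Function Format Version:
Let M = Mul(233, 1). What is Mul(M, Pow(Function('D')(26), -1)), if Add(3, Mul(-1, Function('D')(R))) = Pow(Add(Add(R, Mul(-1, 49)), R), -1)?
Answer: Rational(699, 8) ≈ 87.375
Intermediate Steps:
Function('D')(R) = Add(3, Mul(-1, Pow(Add(-49, Mul(2, R)), -1))) (Function('D')(R) = Add(3, Mul(-1, Pow(Add(Add(R, Mul(-1, 49)), R), -1))) = Add(3, Mul(-1, Pow(Add(Add(R, -49), R), -1))) = Add(3, Mul(-1, Pow(Add(Add(-49, R), R), -1))) = Add(3, Mul(-1, Pow(Add(-49, Mul(2, R)), -1))))
M = 233
Mul(M, Pow(Function('D')(26), -1)) = Mul(233, Pow(Mul(2, Pow(Add(-49, Mul(2, 26)), -1), Add(-74, Mul(3, 26))), -1)) = Mul(233, Pow(Mul(2, Pow(Add(-49, 52), -1), Add(-74, 78)), -1)) = Mul(233, Pow(Mul(2, Pow(3, -1), 4), -1)) = Mul(233, Pow(Mul(2, Rational(1, 3), 4), -1)) = Mul(233, Pow(Rational(8, 3), -1)) = Mul(233, Rational(3, 8)) = Rational(699, 8)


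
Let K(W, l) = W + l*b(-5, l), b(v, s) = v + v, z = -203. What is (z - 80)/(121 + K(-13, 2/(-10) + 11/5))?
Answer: -283/88 ≈ -3.2159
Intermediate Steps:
b(v, s) = 2*v
K(W, l) = W - 10*l (K(W, l) = W + l*(2*(-5)) = W + l*(-10) = W - 10*l)
(z - 80)/(121 + K(-13, 2/(-10) + 11/5)) = (-203 - 80)/(121 + (-13 - 10*(2/(-10) + 11/5))) = -283/(121 + (-13 - 10*(2*(-1/10) + 11*(1/5)))) = -283/(121 + (-13 - 10*(-1/5 + 11/5))) = -283/(121 + (-13 - 10*2)) = -283/(121 + (-13 - 20)) = -283/(121 - 33) = -283/88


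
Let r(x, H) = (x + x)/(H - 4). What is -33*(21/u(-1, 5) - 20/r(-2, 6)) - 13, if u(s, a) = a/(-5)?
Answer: 350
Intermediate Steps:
u(s, a) = -a/5 (u(s, a) = a*(-1/5) = -a/5)
r(x, H) = 2*x/(-4 + H) (r(x, H) = (2*x)/(-4 + H) = 2*x/(-4 + H))
-33*(21/u(-1, 5) - 20/r(-2, 6)) - 13 = -33*(21/((-1/5*5)) - 20/(2*(-2)/(-4 + 6))) - 13 = -33*(21/(-1) - 20/(2*(-2)/2)) - 13 = -33*(21*(-1) - 20/(2*(-2)*(1/2))) - 13 = -33*(-21 - 20/(-2)) - 13 = -33*(-21 - 20*(-1/2)) - 13 = -33*(-21 + 10) - 13 = -33*(-11) - 13 = 363 - 13 = 350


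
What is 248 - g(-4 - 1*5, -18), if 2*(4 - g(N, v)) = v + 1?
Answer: 471/2 ≈ 235.50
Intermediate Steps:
g(N, v) = 7/2 - v/2 (g(N, v) = 4 - (v + 1)/2 = 4 - (1 + v)/2 = 4 + (-½ - v/2) = 7/2 - v/2)
248 - g(-4 - 1*5, -18) = 248 - (7/2 - ½*(-18)) = 248 - (7/2 + 9) = 248 - 1*25/2 = 248 - 25/2 = 471/2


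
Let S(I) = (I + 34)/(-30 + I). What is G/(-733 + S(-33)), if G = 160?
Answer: -504/2309 ≈ -0.21828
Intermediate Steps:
S(I) = (34 + I)/(-30 + I)
G/(-733 + S(-33)) = 160/(-733 + (34 - 33)/(-30 - 33)) = 160/(-733 + 1/(-63)) = 160/(-733 - 1/63*1) = 160/(-733 - 1/63) = 160/(-46180/63) = -63/46180*160 = -504/2309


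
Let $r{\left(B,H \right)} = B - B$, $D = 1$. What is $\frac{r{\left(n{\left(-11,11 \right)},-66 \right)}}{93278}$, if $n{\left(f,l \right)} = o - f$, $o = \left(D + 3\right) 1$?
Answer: $0$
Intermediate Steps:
$o = 4$ ($o = \left(1 + 3\right) 1 = 4 \cdot 1 = 4$)
$n{\left(f,l \right)} = 4 - f$
$r{\left(B,H \right)} = 0$
$\frac{r{\left(n{\left(-11,11 \right)},-66 \right)}}{93278} = \frac{0}{93278} = 0 \cdot \frac{1}{93278} = 0$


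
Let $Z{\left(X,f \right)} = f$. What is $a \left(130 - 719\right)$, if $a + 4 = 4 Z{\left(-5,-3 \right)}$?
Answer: $9424$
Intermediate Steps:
$a = -16$ ($a = -4 + 4 \left(-3\right) = -4 - 12 = -16$)
$a \left(130 - 719\right) = - 16 \left(130 - 719\right) = \left(-16\right) \left(-589\right) = 9424$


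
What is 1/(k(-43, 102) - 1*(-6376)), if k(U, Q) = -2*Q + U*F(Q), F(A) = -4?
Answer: 1/6344 ≈ 0.00015763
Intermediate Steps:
k(U, Q) = -4*U - 2*Q (k(U, Q) = -2*Q + U*(-4) = -2*Q - 4*U = -4*U - 2*Q)
1/(k(-43, 102) - 1*(-6376)) = 1/((-4*(-43) - 2*102) - 1*(-6376)) = 1/((172 - 204) + 6376) = 1/(-32 + 6376) = 1/6344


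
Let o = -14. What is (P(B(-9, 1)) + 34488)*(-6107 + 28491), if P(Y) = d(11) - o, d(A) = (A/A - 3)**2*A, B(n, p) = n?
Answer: 773277664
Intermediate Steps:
d(A) = 4*A (d(A) = (1 - 3)**2*A = (-2)**2*A = 4*A)
P(Y) = 58 (P(Y) = 4*11 - 1*(-14) = 44 + 14 = 58)
(P(B(-9, 1)) + 34488)*(-6107 + 28491) = (58 + 34488)*(-6107 + 28491) = 34546*22384 = 773277664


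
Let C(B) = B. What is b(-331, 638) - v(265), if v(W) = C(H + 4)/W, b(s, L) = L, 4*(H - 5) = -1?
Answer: 135249/212 ≈ 637.97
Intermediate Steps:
H = 19/4 (H = 5 + (¼)*(-1) = 5 - ¼ = 19/4 ≈ 4.7500)
v(W) = 35/(4*W) (v(W) = (19/4 + 4)/W = 35/(4*W))
b(-331, 638) - v(265) = 638 - 35/(4*265) = 638 - 1*7/212 = 638 - 7/212 = 135249/212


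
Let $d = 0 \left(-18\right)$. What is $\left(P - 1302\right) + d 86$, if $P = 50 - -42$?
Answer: $-1210$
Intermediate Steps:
$d = 0$
$P = 92$ ($P = 50 + 42 = 92$)
$\left(P - 1302\right) + d 86 = \left(92 - 1302\right) + 0 \cdot 86 = \left(92 - 1302\right) + 0 = -1210 + 0 = -1210$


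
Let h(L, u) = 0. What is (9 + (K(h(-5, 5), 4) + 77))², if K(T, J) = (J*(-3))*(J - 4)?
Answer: 7396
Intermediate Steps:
K(T, J) = -3*J*(-4 + J) (K(T, J) = (-3*J)*(-4 + J) = -3*J*(-4 + J))
(9 + (K(h(-5, 5), 4) + 77))² = (9 + (3*4*(4 - 1*4) + 77))² = (9 + (3*4*(4 - 4) + 77))² = (9 + (3*4*0 + 77))² = (9 + (0 + 77))² = (9 + 77)² = 86² = 7396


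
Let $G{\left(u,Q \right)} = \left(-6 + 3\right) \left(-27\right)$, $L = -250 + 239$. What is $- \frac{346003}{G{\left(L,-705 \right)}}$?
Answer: $- \frac{346003}{81} \approx -4271.6$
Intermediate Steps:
$L = -11$
$G{\left(u,Q \right)} = 81$ ($G{\left(u,Q \right)} = \left(-3\right) \left(-27\right) = 81$)
$- \frac{346003}{G{\left(L,-705 \right)}} = - \frac{346003}{81}$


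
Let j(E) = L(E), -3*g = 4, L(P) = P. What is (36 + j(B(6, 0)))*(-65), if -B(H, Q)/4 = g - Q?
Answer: -8060/3 ≈ -2686.7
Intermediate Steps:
g = -4/3 (g = -1/3*4 = -4/3 ≈ -1.3333)
B(H, Q) = 16/3 + 4*Q (B(H, Q) = -4*(-4/3 - Q) = 16/3 + 4*Q)
j(E) = E
(36 + j(B(6, 0)))*(-65) = (36 + (16/3 + 4*0))*(-65) = (36 + (16/3 + 0))*(-65) = (36 + 16/3)*(-65) = (124/3)*(-65) = -8060/3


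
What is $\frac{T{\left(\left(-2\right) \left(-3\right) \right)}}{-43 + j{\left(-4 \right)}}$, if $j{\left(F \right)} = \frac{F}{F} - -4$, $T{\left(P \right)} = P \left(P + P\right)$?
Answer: $- \frac{36}{19} \approx -1.8947$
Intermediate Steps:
$T{\left(P \right)} = 2 P^{2}$ ($T{\left(P \right)} = P 2 P = 2 P^{2}$)
$j{\left(F \right)} = 5$ ($j{\left(F \right)} = 1 + 4 = 5$)
$\frac{T{\left(\left(-2\right) \left(-3\right) \right)}}{-43 + j{\left(-4 \right)}} = \frac{2 \left(\left(-2\right) \left(-3\right)\right)^{2}}{-43 + 5} = \frac{2 \cdot 6^{2}}{-38} = - \frac{2 \cdot 36}{38} = \left(- \frac{1}{38}\right) 72 = - \frac{36}{19}$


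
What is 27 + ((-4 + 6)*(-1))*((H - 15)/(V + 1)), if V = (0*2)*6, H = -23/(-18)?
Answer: 490/9 ≈ 54.444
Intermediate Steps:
H = 23/18 (H = -23*(-1/18) = 23/18 ≈ 1.2778)
V = 0 (V = 0*6 = 0)
27 + ((-4 + 6)*(-1))*((H - 15)/(V + 1)) = 27 + ((-4 + 6)*(-1))*((23/18 - 15)/(0 + 1)) = 27 + (2*(-1))*(-247/18/1) = 27 - (-247)/9 = 27 - 2*(-247/18) = 27 + 247/9 = 490/9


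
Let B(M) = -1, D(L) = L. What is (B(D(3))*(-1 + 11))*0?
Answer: 0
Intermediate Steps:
(B(D(3))*(-1 + 11))*0 = -(-1 + 11)*0 = -1*10*0 = -10*0 = 0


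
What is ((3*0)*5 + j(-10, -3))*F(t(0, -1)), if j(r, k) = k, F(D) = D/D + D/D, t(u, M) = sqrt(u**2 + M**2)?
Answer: -6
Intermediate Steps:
t(u, M) = sqrt(M**2 + u**2)
F(D) = 2 (F(D) = 1 + 1 = 2)
((3*0)*5 + j(-10, -3))*F(t(0, -1)) = ((3*0)*5 - 3)*2 = (0*5 - 3)*2 = (0 - 3)*2 = -3*2 = -6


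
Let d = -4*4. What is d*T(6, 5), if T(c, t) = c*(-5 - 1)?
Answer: 576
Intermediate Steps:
d = -16
T(c, t) = -6*c (T(c, t) = c*(-6) = -6*c)
d*T(6, 5) = -(-96)*6 = -16*(-36) = 576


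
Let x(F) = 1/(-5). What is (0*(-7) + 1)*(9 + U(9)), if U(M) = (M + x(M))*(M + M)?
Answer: 837/5 ≈ 167.40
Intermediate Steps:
x(F) = -⅕
U(M) = 2*M*(-⅕ + M) (U(M) = (M - ⅕)*(M + M) = (-⅕ + M)*(2*M) = 2*M*(-⅕ + M))
(0*(-7) + 1)*(9 + U(9)) = (0*(-7) + 1)*(9 + (⅖)*9*(-1 + 5*9)) = (0 + 1)*(9 + (⅖)*9*(-1 + 45)) = 1*(9 + (⅖)*9*44) = 1*(9 + 792/5) = 1*(837/5) = 837/5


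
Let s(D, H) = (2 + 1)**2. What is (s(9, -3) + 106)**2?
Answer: 13225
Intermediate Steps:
s(D, H) = 9 (s(D, H) = 3**2 = 9)
(s(9, -3) + 106)**2 = (9 + 106)**2 = 115**2 = 13225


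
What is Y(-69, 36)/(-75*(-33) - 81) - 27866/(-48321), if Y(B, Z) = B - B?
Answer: 27866/48321 ≈ 0.57668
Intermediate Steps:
Y(B, Z) = 0
Y(-69, 36)/(-75*(-33) - 81) - 27866/(-48321) = 0/(-75*(-33) - 81) - 27866/(-48321) = 0/(2475 - 81) - 27866*(-1/48321) = 0/2394 + 27866/48321 = 0*(1/2394) + 27866/48321 = 0 + 27866/48321 = 27866/48321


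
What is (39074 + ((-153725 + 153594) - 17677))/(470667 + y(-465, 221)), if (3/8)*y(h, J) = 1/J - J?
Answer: 4699786/103887167 ≈ 0.045239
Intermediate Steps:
y(h, J) = -8*J/3 + 8/(3*J) (y(h, J) = 8*(1/J - J)/3 = -8*J/3 + 8/(3*J))
(39074 + ((-153725 + 153594) - 17677))/(470667 + y(-465, 221)) = (39074 + ((-153725 + 153594) - 17677))/(470667 + (8/3)*(1 - 1*221²)/221) = (39074 + (-131 - 17677))/(470667 + (8/3)*(1/221)*(1 - 1*48841)) = (39074 - 17808)/(470667 + (8/3)*(1/221)*(1 - 48841)) = 21266/(470667 + (8/3)*(1/221)*(-48840)) = 21266/(470667 - 130240/221) = 21266/(103887167/221) = 21266*(221/103887167) = 4699786/103887167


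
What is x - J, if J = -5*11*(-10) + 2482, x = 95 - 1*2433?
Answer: -5370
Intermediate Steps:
x = -2338 (x = 95 - 2433 = -2338)
J = 3032 (J = -55*(-10) + 2482 = 550 + 2482 = 3032)
x - J = -2338 - 1*3032 = -2338 - 3032 = -5370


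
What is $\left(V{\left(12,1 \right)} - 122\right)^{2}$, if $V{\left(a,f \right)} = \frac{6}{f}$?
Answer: $13456$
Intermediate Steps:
$\left(V{\left(12,1 \right)} - 122\right)^{2} = \left(\frac{6}{1} - 122\right)^{2} = \left(6 \cdot 1 - 122\right)^{2} = \left(6 - 122\right)^{2} = \left(-116\right)^{2} = 13456$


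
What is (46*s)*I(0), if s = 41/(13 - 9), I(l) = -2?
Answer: -943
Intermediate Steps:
s = 41/4 ≈ 10.250
(46*s)*I(0) = (46*(41/4))*(-2) = (943/2)*(-2) = -943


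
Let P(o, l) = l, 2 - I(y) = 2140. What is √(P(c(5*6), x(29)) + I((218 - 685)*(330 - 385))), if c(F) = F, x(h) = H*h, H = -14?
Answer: 4*I*√159 ≈ 50.438*I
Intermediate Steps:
x(h) = -14*h
I(y) = -2138 (I(y) = 2 - 1*2140 = 2 - 2140 = -2138)
√(P(c(5*6), x(29)) + I((218 - 685)*(330 - 385))) = √(-14*29 - 2138) = √(-406 - 2138) = √(-2544) = 4*I*√159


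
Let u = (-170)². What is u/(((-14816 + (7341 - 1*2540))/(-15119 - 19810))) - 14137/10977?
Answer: 2216114042329/21986931 ≈ 1.0079e+5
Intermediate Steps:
u = 28900
u/(((-14816 + (7341 - 1*2540))/(-15119 - 19810))) - 14137/10977 = 28900/(((-14816 + (7341 - 1*2540))/(-15119 - 19810))) - 14137/10977 = 28900/(((-14816 + (7341 - 2540))/(-34929))) - 14137*1/10977 = 28900/(((-14816 + 4801)*(-1/34929))) - 14137/10977 = 28900/((-10015*(-1/34929))) - 14137/10977 = 28900/(10015/34929) - 14137/10977 = 28900*(34929/10015) - 14137/10977 = 201889620/2003 - 14137/10977 = 2216114042329/21986931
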